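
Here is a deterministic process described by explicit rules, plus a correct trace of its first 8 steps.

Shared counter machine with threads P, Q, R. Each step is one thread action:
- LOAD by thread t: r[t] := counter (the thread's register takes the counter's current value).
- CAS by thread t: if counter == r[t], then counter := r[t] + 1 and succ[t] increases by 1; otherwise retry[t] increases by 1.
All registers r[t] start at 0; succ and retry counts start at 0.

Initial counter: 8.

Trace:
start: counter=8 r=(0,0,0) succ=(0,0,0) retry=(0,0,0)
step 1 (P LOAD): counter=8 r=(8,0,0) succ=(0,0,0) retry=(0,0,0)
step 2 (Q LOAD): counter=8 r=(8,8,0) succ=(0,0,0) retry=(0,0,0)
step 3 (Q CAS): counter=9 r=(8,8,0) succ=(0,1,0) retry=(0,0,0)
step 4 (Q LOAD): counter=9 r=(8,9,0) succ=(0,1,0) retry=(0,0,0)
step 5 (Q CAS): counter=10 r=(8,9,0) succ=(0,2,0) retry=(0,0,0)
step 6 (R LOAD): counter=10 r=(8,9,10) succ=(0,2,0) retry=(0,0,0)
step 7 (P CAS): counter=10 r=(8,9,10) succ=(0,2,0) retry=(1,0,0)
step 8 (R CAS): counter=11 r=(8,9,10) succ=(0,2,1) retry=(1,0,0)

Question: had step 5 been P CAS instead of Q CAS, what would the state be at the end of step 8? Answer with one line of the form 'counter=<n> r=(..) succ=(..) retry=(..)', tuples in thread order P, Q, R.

counter=10 r=(8,9,9) succ=(0,1,1) retry=(2,0,0)

(re-executing from step 5 with the substitution; state before step 5: counter=9 r=(8,9,0) succ=(0,1,0) retry=(0,0,0))
step 5 (P CAS): counter=9 r=(8,9,0) succ=(0,1,0) retry=(1,0,0)
step 6 (R LOAD): counter=9 r=(8,9,9) succ=(0,1,0) retry=(1,0,0)
step 7 (P CAS): counter=9 r=(8,9,9) succ=(0,1,0) retry=(2,0,0)
step 8 (R CAS): counter=10 r=(8,9,9) succ=(0,1,1) retry=(2,0,0)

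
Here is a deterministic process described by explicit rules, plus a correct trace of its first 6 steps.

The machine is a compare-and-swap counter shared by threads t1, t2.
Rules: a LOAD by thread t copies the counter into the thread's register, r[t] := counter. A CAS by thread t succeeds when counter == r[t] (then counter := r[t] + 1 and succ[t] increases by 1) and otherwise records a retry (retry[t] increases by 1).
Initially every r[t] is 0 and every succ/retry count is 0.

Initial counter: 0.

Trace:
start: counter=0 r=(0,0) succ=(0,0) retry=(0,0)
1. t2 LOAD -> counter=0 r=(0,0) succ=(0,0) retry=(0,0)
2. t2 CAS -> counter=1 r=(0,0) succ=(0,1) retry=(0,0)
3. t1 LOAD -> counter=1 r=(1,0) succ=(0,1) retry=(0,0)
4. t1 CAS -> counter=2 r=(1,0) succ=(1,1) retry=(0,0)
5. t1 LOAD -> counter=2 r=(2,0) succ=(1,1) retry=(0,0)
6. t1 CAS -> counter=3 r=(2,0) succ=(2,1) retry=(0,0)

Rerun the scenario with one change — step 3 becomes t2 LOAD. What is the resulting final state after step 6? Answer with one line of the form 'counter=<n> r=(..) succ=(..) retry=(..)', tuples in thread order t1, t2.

counter=2 r=(1,1) succ=(1,1) retry=(1,0)

(re-executing from step 3 with the substitution; state before step 3: counter=1 r=(0,0) succ=(0,1) retry=(0,0))
3. t2 LOAD -> counter=1 r=(0,1) succ=(0,1) retry=(0,0)
4. t1 CAS -> counter=1 r=(0,1) succ=(0,1) retry=(1,0)
5. t1 LOAD -> counter=1 r=(1,1) succ=(0,1) retry=(1,0)
6. t1 CAS -> counter=2 r=(1,1) succ=(1,1) retry=(1,0)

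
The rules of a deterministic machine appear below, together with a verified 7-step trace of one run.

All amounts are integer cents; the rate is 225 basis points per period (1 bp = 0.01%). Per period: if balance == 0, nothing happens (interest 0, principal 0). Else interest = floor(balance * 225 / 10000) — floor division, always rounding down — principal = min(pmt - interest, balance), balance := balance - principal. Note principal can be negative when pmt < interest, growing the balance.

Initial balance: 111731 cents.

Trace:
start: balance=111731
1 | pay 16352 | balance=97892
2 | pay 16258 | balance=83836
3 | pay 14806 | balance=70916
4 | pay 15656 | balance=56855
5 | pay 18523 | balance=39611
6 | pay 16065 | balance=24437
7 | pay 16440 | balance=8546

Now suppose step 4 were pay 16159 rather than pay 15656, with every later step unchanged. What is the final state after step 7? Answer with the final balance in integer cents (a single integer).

(re-executing from step 4 with the substitution; state before step 4: balance=70916)
4 | pay 16159 | balance=56352
5 | pay 18523 | balance=39096
6 | pay 16065 | balance=23910
7 | pay 16440 | balance=8007

8007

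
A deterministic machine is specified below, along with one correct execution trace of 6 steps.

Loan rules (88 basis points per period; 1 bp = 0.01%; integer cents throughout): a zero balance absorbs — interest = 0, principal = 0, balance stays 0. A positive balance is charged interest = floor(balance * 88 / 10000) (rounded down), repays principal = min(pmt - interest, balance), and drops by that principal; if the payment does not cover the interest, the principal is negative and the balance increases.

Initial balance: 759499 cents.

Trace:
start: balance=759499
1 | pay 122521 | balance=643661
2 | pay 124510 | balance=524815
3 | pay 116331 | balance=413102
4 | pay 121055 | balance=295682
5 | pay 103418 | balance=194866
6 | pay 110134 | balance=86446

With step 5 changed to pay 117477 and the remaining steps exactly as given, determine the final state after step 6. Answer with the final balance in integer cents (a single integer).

72264

(re-executing from step 5 with the substitution; state before step 5: balance=295682)
5 | pay 117477 | balance=180807
6 | pay 110134 | balance=72264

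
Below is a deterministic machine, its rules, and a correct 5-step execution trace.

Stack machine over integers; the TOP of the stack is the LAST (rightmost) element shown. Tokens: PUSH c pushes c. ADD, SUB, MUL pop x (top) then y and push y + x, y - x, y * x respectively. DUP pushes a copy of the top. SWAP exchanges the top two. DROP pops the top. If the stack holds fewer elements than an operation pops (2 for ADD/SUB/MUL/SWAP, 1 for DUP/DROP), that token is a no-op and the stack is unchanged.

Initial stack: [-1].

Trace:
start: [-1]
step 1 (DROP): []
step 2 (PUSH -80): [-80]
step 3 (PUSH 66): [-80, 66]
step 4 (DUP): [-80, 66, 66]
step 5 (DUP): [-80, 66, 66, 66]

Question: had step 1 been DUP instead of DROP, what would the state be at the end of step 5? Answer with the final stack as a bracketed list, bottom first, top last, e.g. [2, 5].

[-1, -1, -80, 66, 66, 66]

(re-executing from step 1 with the substitution; state before step 1: [-1])
step 1 (DUP): [-1, -1]
step 2 (PUSH -80): [-1, -1, -80]
step 3 (PUSH 66): [-1, -1, -80, 66]
step 4 (DUP): [-1, -1, -80, 66, 66]
step 5 (DUP): [-1, -1, -80, 66, 66, 66]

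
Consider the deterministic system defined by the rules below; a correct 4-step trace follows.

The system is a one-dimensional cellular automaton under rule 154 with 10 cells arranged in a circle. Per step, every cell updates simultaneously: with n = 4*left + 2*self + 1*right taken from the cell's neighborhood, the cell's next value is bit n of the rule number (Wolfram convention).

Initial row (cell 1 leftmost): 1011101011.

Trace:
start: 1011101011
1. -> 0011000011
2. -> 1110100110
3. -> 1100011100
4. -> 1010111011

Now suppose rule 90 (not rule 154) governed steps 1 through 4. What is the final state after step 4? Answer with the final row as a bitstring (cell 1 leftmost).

0001010101

(re-executing steps 1..4 under rule 90; state before step 1: 1011101011)
1. -> 1010100010
2. -> 0000010100
3. -> 0000100010
4. -> 0001010101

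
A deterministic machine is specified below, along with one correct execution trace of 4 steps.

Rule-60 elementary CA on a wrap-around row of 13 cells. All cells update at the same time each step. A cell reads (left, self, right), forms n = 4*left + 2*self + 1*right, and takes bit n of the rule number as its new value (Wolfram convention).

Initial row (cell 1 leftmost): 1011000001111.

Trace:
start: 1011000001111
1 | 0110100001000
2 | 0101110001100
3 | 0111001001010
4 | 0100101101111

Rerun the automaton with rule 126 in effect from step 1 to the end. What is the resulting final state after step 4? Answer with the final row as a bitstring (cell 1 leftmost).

0111000111100

(re-executing steps 1..4 under rule 126; state before step 1: 1011000001111)
1 | 1111100011000
2 | 1000110111101
3 | 1101111100111
4 | 0111000111100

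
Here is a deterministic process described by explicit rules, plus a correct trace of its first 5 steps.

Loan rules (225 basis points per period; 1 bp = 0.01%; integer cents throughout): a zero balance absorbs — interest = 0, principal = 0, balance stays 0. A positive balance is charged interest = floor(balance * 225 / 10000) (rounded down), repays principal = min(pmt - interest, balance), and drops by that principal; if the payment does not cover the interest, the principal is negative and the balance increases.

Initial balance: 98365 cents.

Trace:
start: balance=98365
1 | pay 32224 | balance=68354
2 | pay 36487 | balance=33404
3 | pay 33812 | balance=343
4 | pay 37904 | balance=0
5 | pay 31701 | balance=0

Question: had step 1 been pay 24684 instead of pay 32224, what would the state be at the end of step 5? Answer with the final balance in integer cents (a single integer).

0

(re-executing from step 1 with the substitution; state before step 1: balance=98365)
1 | pay 24684 | balance=75894
2 | pay 36487 | balance=41114
3 | pay 33812 | balance=8227
4 | pay 37904 | balance=0
5 | pay 31701 | balance=0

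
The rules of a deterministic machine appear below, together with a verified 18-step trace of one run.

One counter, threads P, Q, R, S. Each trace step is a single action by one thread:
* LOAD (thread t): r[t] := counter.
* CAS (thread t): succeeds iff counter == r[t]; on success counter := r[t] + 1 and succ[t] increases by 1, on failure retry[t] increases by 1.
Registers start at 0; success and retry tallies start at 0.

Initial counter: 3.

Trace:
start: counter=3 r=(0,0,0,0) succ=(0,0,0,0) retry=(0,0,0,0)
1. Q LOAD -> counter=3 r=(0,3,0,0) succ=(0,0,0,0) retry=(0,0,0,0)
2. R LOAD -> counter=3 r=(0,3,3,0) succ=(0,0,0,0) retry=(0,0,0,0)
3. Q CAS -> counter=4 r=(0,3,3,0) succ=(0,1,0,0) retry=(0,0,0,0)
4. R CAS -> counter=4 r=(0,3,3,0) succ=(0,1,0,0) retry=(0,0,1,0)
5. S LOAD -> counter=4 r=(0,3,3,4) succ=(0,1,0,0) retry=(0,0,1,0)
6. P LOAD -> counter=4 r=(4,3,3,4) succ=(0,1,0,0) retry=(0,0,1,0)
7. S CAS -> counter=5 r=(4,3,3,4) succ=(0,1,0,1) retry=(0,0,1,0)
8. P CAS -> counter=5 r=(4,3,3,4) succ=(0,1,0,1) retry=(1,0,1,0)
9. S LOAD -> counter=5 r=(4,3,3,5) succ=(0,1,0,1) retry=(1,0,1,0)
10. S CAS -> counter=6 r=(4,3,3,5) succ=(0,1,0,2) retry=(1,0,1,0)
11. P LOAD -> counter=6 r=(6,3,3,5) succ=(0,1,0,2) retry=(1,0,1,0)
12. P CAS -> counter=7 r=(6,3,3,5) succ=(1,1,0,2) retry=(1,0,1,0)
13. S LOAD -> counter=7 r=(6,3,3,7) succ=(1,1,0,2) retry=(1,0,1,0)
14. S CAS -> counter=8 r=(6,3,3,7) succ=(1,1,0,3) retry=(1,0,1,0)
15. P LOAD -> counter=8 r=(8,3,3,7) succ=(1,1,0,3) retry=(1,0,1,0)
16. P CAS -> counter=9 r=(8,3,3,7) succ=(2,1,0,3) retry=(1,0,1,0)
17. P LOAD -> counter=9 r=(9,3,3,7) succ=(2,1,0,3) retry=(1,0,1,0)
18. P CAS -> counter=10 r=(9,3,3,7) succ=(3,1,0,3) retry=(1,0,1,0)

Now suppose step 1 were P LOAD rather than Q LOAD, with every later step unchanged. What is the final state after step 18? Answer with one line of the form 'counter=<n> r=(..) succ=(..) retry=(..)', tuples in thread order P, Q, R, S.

counter=10 r=(9,0,3,7) succ=(3,0,1,3) retry=(1,1,0,0)

(re-executing from step 1 with the substitution; state before step 1: counter=3 r=(0,0,0,0) succ=(0,0,0,0) retry=(0,0,0,0))
1. P LOAD -> counter=3 r=(3,0,0,0) succ=(0,0,0,0) retry=(0,0,0,0)
2. R LOAD -> counter=3 r=(3,0,3,0) succ=(0,0,0,0) retry=(0,0,0,0)
3. Q CAS -> counter=3 r=(3,0,3,0) succ=(0,0,0,0) retry=(0,1,0,0)
4. R CAS -> counter=4 r=(3,0,3,0) succ=(0,0,1,0) retry=(0,1,0,0)
5. S LOAD -> counter=4 r=(3,0,3,4) succ=(0,0,1,0) retry=(0,1,0,0)
6. P LOAD -> counter=4 r=(4,0,3,4) succ=(0,0,1,0) retry=(0,1,0,0)
7. S CAS -> counter=5 r=(4,0,3,4) succ=(0,0,1,1) retry=(0,1,0,0)
8. P CAS -> counter=5 r=(4,0,3,4) succ=(0,0,1,1) retry=(1,1,0,0)
9. S LOAD -> counter=5 r=(4,0,3,5) succ=(0,0,1,1) retry=(1,1,0,0)
10. S CAS -> counter=6 r=(4,0,3,5) succ=(0,0,1,2) retry=(1,1,0,0)
11. P LOAD -> counter=6 r=(6,0,3,5) succ=(0,0,1,2) retry=(1,1,0,0)
12. P CAS -> counter=7 r=(6,0,3,5) succ=(1,0,1,2) retry=(1,1,0,0)
13. S LOAD -> counter=7 r=(6,0,3,7) succ=(1,0,1,2) retry=(1,1,0,0)
14. S CAS -> counter=8 r=(6,0,3,7) succ=(1,0,1,3) retry=(1,1,0,0)
15. P LOAD -> counter=8 r=(8,0,3,7) succ=(1,0,1,3) retry=(1,1,0,0)
16. P CAS -> counter=9 r=(8,0,3,7) succ=(2,0,1,3) retry=(1,1,0,0)
17. P LOAD -> counter=9 r=(9,0,3,7) succ=(2,0,1,3) retry=(1,1,0,0)
18. P CAS -> counter=10 r=(9,0,3,7) succ=(3,0,1,3) retry=(1,1,0,0)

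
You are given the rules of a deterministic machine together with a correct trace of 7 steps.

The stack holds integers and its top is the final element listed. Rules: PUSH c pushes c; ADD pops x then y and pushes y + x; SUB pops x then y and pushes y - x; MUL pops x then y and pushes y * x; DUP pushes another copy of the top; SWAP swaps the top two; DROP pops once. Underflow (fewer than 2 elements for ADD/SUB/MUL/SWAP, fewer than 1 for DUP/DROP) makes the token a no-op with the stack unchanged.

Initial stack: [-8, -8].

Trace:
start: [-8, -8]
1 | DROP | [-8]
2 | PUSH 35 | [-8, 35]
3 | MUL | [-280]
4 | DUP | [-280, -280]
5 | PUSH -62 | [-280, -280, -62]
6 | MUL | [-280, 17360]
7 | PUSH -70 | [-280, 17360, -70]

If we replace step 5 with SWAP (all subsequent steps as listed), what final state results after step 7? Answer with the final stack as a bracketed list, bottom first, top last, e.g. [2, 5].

[78400, -70]

(re-executing from step 5 with the substitution; state before step 5: [-280, -280])
5 | SWAP | [-280, -280]
6 | MUL | [78400]
7 | PUSH -70 | [78400, -70]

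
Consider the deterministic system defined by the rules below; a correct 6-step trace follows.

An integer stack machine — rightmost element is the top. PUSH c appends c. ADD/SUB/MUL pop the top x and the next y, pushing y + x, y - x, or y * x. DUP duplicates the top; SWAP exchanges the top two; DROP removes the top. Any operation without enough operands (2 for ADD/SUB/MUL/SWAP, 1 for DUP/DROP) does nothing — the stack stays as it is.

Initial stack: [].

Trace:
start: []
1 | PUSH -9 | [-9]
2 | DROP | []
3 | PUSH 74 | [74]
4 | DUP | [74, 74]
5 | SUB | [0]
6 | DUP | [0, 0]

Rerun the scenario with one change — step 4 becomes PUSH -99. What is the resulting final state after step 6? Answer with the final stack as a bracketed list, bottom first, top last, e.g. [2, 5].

(re-executing from step 4 with the substitution; state before step 4: [74])
4 | PUSH -99 | [74, -99]
5 | SUB | [173]
6 | DUP | [173, 173]

[173, 173]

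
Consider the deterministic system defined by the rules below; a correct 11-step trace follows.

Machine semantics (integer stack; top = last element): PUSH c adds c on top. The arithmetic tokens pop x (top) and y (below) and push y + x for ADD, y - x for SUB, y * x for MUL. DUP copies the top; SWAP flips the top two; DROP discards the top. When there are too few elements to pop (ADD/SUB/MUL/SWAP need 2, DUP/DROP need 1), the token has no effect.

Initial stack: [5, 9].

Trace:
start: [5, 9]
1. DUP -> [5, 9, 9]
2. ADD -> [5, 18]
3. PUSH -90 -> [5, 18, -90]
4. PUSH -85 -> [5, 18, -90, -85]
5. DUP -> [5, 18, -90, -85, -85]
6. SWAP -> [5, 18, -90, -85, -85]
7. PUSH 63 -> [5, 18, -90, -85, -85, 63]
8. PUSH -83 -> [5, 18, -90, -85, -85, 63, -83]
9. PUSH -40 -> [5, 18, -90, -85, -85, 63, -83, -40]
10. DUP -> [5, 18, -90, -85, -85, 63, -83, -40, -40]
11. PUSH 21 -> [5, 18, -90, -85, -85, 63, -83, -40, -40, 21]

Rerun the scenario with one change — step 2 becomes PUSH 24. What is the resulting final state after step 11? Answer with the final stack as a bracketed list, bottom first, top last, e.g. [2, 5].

(re-executing from step 2 with the substitution; state before step 2: [5, 9, 9])
2. PUSH 24 -> [5, 9, 9, 24]
3. PUSH -90 -> [5, 9, 9, 24, -90]
4. PUSH -85 -> [5, 9, 9, 24, -90, -85]
5. DUP -> [5, 9, 9, 24, -90, -85, -85]
6. SWAP -> [5, 9, 9, 24, -90, -85, -85]
7. PUSH 63 -> [5, 9, 9, 24, -90, -85, -85, 63]
8. PUSH -83 -> [5, 9, 9, 24, -90, -85, -85, 63, -83]
9. PUSH -40 -> [5, 9, 9, 24, -90, -85, -85, 63, -83, -40]
10. DUP -> [5, 9, 9, 24, -90, -85, -85, 63, -83, -40, -40]
11. PUSH 21 -> [5, 9, 9, 24, -90, -85, -85, 63, -83, -40, -40, 21]

[5, 9, 9, 24, -90, -85, -85, 63, -83, -40, -40, 21]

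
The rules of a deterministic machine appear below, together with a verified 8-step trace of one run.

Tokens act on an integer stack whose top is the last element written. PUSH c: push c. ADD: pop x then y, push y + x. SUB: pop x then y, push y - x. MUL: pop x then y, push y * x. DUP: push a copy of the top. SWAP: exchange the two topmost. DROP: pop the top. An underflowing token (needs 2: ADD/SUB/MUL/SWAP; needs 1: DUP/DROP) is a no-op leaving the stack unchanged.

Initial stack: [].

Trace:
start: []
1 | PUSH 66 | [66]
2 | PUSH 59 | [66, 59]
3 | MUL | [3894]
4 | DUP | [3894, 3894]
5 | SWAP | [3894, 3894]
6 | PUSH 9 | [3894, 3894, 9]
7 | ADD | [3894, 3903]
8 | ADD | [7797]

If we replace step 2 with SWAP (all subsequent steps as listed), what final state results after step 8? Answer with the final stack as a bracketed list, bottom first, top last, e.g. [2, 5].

[141]

(re-executing from step 2 with the substitution; state before step 2: [66])
2 | SWAP | [66]
3 | MUL | [66]
4 | DUP | [66, 66]
5 | SWAP | [66, 66]
6 | PUSH 9 | [66, 66, 9]
7 | ADD | [66, 75]
8 | ADD | [141]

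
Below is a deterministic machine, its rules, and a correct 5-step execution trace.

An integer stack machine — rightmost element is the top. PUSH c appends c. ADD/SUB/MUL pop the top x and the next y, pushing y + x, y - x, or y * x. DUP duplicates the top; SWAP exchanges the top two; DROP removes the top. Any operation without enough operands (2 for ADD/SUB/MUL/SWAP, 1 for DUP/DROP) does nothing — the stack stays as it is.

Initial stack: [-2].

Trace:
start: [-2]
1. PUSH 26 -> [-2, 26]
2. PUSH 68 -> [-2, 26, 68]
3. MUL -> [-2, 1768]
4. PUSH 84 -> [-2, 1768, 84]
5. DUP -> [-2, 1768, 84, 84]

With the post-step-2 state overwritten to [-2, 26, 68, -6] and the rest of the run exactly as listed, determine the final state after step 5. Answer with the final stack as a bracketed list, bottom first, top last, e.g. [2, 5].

[-2, 26, -408, 84, 84]

state after step 2 := [-2, 26, 68, -6]
3. MUL -> [-2, 26, -408]
4. PUSH 84 -> [-2, 26, -408, 84]
5. DUP -> [-2, 26, -408, 84, 84]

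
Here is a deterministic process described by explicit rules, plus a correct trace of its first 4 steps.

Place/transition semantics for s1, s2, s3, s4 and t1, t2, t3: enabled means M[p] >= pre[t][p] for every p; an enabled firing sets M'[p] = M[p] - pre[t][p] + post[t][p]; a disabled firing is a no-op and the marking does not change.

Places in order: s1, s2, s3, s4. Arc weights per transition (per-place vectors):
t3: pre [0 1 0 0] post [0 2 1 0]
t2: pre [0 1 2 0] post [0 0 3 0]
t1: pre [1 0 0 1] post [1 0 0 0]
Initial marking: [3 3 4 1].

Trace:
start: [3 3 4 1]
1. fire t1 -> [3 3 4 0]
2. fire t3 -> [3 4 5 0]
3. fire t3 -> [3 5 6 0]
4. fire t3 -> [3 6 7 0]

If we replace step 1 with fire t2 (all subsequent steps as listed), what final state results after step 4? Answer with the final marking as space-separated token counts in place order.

(re-executing from step 1 with the substitution; state before step 1: [3 3 4 1])
1. fire t2 -> [3 2 5 1]
2. fire t3 -> [3 3 6 1]
3. fire t3 -> [3 4 7 1]
4. fire t3 -> [3 5 8 1]

3 5 8 1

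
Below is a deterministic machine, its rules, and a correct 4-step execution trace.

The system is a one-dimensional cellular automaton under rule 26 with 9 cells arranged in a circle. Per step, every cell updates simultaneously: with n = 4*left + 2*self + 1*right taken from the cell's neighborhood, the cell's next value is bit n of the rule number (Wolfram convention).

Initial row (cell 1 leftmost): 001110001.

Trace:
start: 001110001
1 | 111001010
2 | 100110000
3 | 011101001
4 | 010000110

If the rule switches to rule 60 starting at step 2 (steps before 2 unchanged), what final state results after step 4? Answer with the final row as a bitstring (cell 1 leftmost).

011100100

(re-executing steps 2..4 under rule 60; state before step 2: 111001010)
2 | 100101111
3 | 010111000
4 | 011100100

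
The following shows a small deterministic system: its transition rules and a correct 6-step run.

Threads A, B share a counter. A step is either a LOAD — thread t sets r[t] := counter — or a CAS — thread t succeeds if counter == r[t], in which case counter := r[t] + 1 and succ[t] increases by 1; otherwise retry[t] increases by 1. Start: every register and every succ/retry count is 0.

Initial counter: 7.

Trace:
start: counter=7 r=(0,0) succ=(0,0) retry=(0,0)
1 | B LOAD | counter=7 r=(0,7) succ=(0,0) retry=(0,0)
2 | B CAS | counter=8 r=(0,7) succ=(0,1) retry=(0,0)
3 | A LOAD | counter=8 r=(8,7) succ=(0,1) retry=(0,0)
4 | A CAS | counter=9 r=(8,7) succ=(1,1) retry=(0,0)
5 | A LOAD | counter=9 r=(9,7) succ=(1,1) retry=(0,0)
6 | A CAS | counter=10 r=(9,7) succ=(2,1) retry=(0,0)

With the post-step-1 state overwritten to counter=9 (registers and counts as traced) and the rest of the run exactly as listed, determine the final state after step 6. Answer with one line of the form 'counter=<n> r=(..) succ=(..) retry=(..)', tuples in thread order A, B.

state after step 1 := counter=9 r=(0,7) succ=(0,0) retry=(0,0)
2 | B CAS | counter=9 r=(0,7) succ=(0,0) retry=(0,1)
3 | A LOAD | counter=9 r=(9,7) succ=(0,0) retry=(0,1)
4 | A CAS | counter=10 r=(9,7) succ=(1,0) retry=(0,1)
5 | A LOAD | counter=10 r=(10,7) succ=(1,0) retry=(0,1)
6 | A CAS | counter=11 r=(10,7) succ=(2,0) retry=(0,1)

counter=11 r=(10,7) succ=(2,0) retry=(0,1)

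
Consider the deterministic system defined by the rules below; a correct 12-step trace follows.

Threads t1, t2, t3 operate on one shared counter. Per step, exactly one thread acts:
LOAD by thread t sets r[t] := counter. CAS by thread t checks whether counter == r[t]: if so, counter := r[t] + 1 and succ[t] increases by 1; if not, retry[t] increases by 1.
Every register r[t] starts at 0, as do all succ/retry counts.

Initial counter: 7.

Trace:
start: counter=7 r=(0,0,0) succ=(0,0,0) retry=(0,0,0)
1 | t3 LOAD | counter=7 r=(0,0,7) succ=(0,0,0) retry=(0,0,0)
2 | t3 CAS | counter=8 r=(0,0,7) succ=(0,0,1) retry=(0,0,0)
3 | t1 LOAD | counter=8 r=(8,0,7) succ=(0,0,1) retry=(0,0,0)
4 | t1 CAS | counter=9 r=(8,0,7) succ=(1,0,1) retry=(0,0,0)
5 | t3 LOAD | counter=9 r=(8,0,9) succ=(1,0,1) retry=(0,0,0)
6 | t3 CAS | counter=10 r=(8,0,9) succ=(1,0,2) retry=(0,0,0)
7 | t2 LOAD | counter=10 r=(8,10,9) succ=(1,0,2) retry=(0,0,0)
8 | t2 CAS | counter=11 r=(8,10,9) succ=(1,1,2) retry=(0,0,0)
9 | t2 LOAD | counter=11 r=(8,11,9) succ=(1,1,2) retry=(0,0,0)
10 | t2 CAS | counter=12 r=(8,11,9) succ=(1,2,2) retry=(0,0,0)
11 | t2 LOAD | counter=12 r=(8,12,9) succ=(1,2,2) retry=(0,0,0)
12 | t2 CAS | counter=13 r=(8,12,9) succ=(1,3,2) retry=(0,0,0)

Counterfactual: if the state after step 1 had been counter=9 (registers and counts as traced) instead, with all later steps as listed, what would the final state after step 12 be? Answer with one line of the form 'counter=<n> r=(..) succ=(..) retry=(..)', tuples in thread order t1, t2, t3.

counter=14 r=(9,13,10) succ=(1,3,1) retry=(0,0,1)

state after step 1 := counter=9 r=(0,0,7) succ=(0,0,0) retry=(0,0,0)
2 | t3 CAS | counter=9 r=(0,0,7) succ=(0,0,0) retry=(0,0,1)
3 | t1 LOAD | counter=9 r=(9,0,7) succ=(0,0,0) retry=(0,0,1)
4 | t1 CAS | counter=10 r=(9,0,7) succ=(1,0,0) retry=(0,0,1)
5 | t3 LOAD | counter=10 r=(9,0,10) succ=(1,0,0) retry=(0,0,1)
6 | t3 CAS | counter=11 r=(9,0,10) succ=(1,0,1) retry=(0,0,1)
7 | t2 LOAD | counter=11 r=(9,11,10) succ=(1,0,1) retry=(0,0,1)
8 | t2 CAS | counter=12 r=(9,11,10) succ=(1,1,1) retry=(0,0,1)
9 | t2 LOAD | counter=12 r=(9,12,10) succ=(1,1,1) retry=(0,0,1)
10 | t2 CAS | counter=13 r=(9,12,10) succ=(1,2,1) retry=(0,0,1)
11 | t2 LOAD | counter=13 r=(9,13,10) succ=(1,2,1) retry=(0,0,1)
12 | t2 CAS | counter=14 r=(9,13,10) succ=(1,3,1) retry=(0,0,1)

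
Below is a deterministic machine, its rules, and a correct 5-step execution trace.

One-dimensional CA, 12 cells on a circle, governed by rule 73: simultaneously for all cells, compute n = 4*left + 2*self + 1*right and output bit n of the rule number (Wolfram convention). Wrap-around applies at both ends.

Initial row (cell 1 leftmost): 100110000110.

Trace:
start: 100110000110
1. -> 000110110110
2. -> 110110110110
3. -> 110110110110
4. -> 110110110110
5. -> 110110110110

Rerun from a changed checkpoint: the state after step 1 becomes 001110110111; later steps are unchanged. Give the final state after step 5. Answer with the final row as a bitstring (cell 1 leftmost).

state after step 1 := 001110110111
2. -> 001010110101
3. -> 000000110000
4. -> 111110110111
5. -> 000010110100

000010110100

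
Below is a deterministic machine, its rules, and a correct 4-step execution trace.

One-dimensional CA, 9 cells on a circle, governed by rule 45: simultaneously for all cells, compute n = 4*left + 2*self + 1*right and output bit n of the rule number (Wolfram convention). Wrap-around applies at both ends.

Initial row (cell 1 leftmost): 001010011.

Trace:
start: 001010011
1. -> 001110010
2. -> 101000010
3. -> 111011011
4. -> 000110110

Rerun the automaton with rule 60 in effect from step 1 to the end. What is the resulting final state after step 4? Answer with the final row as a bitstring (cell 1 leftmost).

(re-executing steps 1..4 under rule 60; state before step 1: 001010011)
1. -> 101111010
2. -> 111000111
3. -> 000100100
4. -> 000110110

000110110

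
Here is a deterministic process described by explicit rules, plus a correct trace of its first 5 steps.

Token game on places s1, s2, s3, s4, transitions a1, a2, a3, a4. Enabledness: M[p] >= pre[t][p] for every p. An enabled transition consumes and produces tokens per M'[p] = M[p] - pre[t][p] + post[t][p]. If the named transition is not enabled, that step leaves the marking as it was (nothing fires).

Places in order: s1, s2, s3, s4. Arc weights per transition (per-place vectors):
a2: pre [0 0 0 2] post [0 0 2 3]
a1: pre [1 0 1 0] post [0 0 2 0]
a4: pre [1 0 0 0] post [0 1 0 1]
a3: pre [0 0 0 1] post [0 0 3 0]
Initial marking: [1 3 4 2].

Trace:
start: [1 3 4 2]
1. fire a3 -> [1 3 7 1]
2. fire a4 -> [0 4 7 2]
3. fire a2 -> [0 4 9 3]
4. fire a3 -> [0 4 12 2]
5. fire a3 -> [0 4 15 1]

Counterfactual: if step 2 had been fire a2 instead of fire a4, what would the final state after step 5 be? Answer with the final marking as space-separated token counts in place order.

1 3 10 0

(re-executing from step 2 with the substitution; state before step 2: [1 3 7 1])
2. fire a2 -> [1 3 7 1]
3. fire a2 -> [1 3 7 1]
4. fire a3 -> [1 3 10 0]
5. fire a3 -> [1 3 10 0]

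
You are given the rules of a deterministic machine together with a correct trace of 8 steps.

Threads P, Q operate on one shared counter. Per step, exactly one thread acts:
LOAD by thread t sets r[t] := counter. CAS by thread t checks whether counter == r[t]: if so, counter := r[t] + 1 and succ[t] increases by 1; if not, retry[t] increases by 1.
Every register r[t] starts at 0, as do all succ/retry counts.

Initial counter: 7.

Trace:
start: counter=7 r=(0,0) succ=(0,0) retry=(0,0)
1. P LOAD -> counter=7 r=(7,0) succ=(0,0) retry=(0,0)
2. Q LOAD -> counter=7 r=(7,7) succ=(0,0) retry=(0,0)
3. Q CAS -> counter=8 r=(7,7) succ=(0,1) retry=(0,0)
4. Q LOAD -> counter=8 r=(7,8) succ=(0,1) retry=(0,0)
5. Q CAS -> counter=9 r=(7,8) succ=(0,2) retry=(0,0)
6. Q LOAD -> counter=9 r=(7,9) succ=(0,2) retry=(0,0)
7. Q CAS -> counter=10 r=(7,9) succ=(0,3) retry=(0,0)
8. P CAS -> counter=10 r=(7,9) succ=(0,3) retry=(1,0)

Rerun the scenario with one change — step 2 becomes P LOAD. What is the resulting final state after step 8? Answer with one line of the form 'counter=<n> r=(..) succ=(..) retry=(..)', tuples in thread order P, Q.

(re-executing from step 2 with the substitution; state before step 2: counter=7 r=(7,0) succ=(0,0) retry=(0,0))
2. P LOAD -> counter=7 r=(7,0) succ=(0,0) retry=(0,0)
3. Q CAS -> counter=7 r=(7,0) succ=(0,0) retry=(0,1)
4. Q LOAD -> counter=7 r=(7,7) succ=(0,0) retry=(0,1)
5. Q CAS -> counter=8 r=(7,7) succ=(0,1) retry=(0,1)
6. Q LOAD -> counter=8 r=(7,8) succ=(0,1) retry=(0,1)
7. Q CAS -> counter=9 r=(7,8) succ=(0,2) retry=(0,1)
8. P CAS -> counter=9 r=(7,8) succ=(0,2) retry=(1,1)

counter=9 r=(7,8) succ=(0,2) retry=(1,1)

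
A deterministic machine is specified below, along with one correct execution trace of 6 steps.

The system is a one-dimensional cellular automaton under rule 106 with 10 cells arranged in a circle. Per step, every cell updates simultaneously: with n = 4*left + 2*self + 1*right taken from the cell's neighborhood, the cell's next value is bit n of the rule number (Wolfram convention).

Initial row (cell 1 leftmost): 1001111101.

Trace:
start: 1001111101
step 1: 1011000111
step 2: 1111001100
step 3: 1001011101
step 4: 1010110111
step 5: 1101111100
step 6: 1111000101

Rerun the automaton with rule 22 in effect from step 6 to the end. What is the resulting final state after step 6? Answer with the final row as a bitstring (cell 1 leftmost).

0000000011

(re-executing step 6 under rule 22; state before step 6: 1101111100)
step 6: 0000000011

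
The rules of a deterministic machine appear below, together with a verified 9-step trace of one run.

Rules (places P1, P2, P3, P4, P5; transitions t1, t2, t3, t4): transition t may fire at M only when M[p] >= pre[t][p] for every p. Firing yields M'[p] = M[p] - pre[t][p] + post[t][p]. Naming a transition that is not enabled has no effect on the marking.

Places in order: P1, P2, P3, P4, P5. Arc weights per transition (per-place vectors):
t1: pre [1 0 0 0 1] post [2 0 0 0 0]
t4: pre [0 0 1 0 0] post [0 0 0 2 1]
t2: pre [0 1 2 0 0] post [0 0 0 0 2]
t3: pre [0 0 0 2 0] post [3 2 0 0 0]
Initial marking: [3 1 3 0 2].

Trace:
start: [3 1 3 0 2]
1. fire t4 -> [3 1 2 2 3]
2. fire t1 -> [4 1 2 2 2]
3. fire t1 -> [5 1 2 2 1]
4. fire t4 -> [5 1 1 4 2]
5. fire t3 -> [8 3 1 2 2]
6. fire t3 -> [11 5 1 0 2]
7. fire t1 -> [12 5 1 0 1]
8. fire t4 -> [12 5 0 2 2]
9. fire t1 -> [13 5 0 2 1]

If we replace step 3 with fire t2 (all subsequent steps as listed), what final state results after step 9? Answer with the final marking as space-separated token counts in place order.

(re-executing from step 3 with the substitution; state before step 3: [4 1 2 2 2])
3. fire t2 -> [4 0 0 2 4]
4. fire t4 -> [4 0 0 2 4]
5. fire t3 -> [7 2 0 0 4]
6. fire t3 -> [7 2 0 0 4]
7. fire t1 -> [8 2 0 0 3]
8. fire t4 -> [8 2 0 0 3]
9. fire t1 -> [9 2 0 0 2]

9 2 0 0 2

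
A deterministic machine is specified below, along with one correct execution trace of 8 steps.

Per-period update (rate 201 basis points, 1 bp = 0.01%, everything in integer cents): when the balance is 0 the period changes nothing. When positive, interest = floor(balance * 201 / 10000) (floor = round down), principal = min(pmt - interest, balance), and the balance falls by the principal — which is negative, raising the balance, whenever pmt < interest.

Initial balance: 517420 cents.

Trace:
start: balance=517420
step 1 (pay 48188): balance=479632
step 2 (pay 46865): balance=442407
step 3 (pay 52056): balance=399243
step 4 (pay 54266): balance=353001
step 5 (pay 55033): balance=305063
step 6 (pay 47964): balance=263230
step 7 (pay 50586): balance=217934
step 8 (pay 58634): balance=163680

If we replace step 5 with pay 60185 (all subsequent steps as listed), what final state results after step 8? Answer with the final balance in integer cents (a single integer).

(re-executing from step 5 with the substitution; state before step 5: balance=353001)
step 5 (pay 60185): balance=299911
step 6 (pay 47964): balance=257975
step 7 (pay 50586): balance=212574
step 8 (pay 58634): balance=158212

158212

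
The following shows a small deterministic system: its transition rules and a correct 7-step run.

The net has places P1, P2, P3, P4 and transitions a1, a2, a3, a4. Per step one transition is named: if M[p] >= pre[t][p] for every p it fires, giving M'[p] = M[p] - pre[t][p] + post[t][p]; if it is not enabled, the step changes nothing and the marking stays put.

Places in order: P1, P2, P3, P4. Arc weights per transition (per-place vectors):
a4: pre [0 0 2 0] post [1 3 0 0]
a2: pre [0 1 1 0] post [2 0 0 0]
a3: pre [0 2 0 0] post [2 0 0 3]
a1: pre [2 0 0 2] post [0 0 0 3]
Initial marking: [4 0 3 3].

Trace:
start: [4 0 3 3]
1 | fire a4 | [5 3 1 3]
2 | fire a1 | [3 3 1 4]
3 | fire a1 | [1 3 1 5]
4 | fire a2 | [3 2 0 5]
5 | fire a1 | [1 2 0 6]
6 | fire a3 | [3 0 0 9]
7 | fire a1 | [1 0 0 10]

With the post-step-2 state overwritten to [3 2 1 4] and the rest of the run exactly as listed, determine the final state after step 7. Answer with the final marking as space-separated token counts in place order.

1 1 0 6

state after step 2 := [3 2 1 4]
3 | fire a1 | [1 2 1 5]
4 | fire a2 | [3 1 0 5]
5 | fire a1 | [1 1 0 6]
6 | fire a3 | [1 1 0 6]
7 | fire a1 | [1 1 0 6]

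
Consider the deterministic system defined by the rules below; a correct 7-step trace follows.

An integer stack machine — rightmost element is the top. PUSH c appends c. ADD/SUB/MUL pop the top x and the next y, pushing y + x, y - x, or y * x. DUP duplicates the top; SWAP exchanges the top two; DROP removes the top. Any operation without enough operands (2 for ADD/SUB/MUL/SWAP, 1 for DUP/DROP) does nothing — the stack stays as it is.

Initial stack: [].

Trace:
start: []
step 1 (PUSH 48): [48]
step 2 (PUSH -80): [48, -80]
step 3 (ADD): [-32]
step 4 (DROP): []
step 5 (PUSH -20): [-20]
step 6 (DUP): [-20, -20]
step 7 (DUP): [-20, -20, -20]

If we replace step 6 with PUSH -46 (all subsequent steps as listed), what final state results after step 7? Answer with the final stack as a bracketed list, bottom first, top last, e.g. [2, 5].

(re-executing from step 6 with the substitution; state before step 6: [-20])
step 6 (PUSH -46): [-20, -46]
step 7 (DUP): [-20, -46, -46]

[-20, -46, -46]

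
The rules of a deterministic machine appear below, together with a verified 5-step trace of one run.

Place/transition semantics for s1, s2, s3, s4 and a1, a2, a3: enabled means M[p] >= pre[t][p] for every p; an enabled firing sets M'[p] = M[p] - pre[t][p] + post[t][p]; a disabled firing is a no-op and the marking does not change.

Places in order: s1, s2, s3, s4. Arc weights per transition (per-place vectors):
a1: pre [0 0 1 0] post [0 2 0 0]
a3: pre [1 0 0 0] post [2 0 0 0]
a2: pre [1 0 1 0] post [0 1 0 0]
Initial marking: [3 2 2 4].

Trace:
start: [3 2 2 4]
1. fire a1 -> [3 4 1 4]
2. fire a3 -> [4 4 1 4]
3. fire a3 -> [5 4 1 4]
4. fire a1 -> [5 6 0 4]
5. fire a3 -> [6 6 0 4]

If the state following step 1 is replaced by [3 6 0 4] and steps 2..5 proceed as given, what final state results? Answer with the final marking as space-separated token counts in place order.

6 6 0 4

state after step 1 := [3 6 0 4]
2. fire a3 -> [4 6 0 4]
3. fire a3 -> [5 6 0 4]
4. fire a1 -> [5 6 0 4]
5. fire a3 -> [6 6 0 4]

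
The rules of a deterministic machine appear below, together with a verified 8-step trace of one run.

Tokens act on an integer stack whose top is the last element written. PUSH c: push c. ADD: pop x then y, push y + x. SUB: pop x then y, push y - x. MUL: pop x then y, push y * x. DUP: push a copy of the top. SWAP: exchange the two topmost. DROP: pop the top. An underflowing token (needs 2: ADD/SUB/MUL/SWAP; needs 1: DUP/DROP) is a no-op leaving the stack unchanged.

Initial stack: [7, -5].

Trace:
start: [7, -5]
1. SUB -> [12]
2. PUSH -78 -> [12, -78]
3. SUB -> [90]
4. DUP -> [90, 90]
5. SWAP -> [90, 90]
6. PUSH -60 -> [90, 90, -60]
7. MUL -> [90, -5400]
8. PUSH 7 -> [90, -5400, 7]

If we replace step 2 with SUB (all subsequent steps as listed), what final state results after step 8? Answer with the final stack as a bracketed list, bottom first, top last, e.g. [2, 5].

(re-executing from step 2 with the substitution; state before step 2: [12])
2. SUB -> [12]
3. SUB -> [12]
4. DUP -> [12, 12]
5. SWAP -> [12, 12]
6. PUSH -60 -> [12, 12, -60]
7. MUL -> [12, -720]
8. PUSH 7 -> [12, -720, 7]

[12, -720, 7]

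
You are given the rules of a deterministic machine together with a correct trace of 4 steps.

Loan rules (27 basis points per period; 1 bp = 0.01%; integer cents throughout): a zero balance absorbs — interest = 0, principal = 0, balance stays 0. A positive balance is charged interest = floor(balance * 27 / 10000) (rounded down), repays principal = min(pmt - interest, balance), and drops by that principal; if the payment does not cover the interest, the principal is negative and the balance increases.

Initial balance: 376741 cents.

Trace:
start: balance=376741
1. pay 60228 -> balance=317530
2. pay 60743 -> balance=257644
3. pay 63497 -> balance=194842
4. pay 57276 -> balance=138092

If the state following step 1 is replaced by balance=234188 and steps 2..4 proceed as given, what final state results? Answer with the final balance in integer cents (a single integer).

state after step 1 := balance=234188
2. pay 60743 -> balance=174077
3. pay 63497 -> balance=111050
4. pay 57276 -> balance=54073

54073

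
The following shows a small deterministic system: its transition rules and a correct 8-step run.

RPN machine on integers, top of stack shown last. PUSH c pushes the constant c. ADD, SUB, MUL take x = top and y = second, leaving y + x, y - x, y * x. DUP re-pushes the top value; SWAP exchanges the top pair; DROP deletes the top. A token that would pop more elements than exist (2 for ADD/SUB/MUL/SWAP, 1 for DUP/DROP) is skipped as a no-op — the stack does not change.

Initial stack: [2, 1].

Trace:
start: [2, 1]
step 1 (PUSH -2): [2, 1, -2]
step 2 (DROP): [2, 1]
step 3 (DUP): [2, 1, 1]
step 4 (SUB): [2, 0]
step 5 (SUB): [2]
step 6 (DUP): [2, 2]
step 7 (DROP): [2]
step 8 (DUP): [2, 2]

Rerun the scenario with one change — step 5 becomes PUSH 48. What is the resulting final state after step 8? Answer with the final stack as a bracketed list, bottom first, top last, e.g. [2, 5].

(re-executing from step 5 with the substitution; state before step 5: [2, 0])
step 5 (PUSH 48): [2, 0, 48]
step 6 (DUP): [2, 0, 48, 48]
step 7 (DROP): [2, 0, 48]
step 8 (DUP): [2, 0, 48, 48]

[2, 0, 48, 48]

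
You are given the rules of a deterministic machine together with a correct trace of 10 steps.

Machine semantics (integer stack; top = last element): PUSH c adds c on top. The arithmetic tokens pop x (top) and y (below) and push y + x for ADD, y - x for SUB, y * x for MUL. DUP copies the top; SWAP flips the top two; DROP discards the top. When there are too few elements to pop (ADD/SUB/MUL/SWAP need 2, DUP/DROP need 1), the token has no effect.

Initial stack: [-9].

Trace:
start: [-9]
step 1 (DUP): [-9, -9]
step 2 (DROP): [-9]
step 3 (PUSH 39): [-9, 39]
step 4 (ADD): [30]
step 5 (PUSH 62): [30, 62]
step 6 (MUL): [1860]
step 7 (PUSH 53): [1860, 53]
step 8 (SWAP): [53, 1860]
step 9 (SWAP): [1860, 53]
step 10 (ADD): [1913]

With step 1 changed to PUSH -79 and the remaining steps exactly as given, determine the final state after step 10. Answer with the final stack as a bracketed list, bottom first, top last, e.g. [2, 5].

[1913]

(re-executing from step 1 with the substitution; state before step 1: [-9])
step 1 (PUSH -79): [-9, -79]
step 2 (DROP): [-9]
step 3 (PUSH 39): [-9, 39]
step 4 (ADD): [30]
step 5 (PUSH 62): [30, 62]
step 6 (MUL): [1860]
step 7 (PUSH 53): [1860, 53]
step 8 (SWAP): [53, 1860]
step 9 (SWAP): [1860, 53]
step 10 (ADD): [1913]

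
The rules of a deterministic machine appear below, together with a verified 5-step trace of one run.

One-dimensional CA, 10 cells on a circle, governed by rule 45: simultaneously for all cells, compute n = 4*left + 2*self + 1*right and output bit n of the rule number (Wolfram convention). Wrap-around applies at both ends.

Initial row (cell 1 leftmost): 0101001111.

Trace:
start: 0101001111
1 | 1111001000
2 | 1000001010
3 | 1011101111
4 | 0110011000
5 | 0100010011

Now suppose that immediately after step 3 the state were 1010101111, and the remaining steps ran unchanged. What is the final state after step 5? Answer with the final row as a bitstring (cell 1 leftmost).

0100000011

state after step 3 := 1010101111
4 | 0111111000
5 | 0100000011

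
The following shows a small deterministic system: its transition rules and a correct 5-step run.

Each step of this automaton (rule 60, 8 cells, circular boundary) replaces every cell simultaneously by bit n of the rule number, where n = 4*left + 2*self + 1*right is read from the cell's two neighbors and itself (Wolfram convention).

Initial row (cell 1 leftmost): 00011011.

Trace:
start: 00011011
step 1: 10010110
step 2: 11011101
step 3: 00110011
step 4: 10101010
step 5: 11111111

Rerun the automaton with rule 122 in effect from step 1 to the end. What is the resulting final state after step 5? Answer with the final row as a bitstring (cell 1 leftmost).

00001110

(re-executing steps 1..5 under rule 122; state before step 1: 00011011)
step 1: 10111111
step 2: 11100000
step 3: 10110001
step 4: 11111011
step 5: 00001110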